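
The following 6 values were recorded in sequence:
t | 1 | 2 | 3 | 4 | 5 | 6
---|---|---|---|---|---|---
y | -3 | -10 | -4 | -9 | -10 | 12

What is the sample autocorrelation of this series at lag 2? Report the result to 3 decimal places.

Mean ȳ = (-3 − 10 − 4 − 9 − 10 + 12)/6 = -4.0000
Numerator Σ_{t=1}^{4}(y_t−ȳ)(y_{t+2}−ȳ) = -50.0000
Denominator Σ(y_t−ȳ)² = 354.0000
r_2 = -50.0000 / 354.0000 = -0.141

-0.141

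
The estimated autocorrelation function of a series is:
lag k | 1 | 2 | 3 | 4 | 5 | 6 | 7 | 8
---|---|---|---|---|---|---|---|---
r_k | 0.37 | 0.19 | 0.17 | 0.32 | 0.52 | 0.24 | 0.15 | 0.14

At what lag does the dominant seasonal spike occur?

The largest autocorrelation is r_5 = 0.52; the remaining lags stay at or below 0.37. The elevated value at lag 1 (0.37), dropping to 0.19 at lag 2, reflects decaying short-term dependence rather than seasonality.
The dominant spike at lag 5 indicates a seasonal period of 5.

5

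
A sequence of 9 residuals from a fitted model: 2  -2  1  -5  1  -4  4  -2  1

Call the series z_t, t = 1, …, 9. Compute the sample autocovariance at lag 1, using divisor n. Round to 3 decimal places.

-5.479

Mean z̄ = (2 − 2 + 1 − 5 + 1 − 4 + 4 − 2 + 1)/9 = -0.4444
Σ_{t=1}^{8}(z_t−z̄)(z_{t+1}−z̄) = -49.3086
γ_1 = -49.3086 / 9 = -5.479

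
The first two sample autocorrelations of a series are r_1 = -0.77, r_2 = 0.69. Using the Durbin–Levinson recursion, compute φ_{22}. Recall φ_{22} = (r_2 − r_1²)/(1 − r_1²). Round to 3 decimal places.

φ_{22} = (r_2 − r_1²) / (1 − r_1²)
r_1² = (-0.77)² = 0.5929
Numerator = 0.69 − 0.5929 = 0.0971; denominator = 1 − 0.5929 = 0.4071
φ_{22} = 0.0971 / 0.4071 = 0.239

0.239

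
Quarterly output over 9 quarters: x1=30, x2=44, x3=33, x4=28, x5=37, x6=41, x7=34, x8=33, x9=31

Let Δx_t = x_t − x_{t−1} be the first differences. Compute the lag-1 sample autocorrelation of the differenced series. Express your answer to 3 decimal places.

-0.255

First differences Δx: 14, -11, -5, 9, 4, -7, -1, -2
Mean of differences = 0.1250
Numerator Σ(Δx_t−Δx̄)(Δx_{t+1}−Δx̄) = -125.6406
Denominator Σ(Δx_t−Δx̄)² = 492.8750
r_1(Δx) = -125.6406 / 492.8750 = -0.255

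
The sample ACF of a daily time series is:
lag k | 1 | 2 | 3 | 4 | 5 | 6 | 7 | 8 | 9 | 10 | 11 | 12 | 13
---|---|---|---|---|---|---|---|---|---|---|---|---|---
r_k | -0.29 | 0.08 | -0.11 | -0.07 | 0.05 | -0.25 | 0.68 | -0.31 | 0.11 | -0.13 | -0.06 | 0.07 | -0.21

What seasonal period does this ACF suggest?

7

The largest autocorrelation is r_7 = 0.68; the remaining lags stay at or below 0.11.
The dominant spike at lag 7 indicates a seasonal period of 7.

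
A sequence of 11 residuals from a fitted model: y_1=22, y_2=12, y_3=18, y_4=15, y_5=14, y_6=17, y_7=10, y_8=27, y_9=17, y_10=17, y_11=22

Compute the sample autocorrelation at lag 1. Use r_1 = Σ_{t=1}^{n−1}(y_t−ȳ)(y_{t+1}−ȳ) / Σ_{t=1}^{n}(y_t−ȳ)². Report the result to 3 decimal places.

-0.397

Mean ȳ = (22 + 12 + 18 + 15 + 14 + 17 + 10 + 27 + 17 + 17 + 22)/11 = 17.3636
Numerator Σ_{t=1}^{10}(y_t−ȳ)(y_{t+1}−ȳ) = -93.9504
Denominator Σ(y_t−ȳ)² = 236.5455
r_1 = -93.9504 / 236.5455 = -0.397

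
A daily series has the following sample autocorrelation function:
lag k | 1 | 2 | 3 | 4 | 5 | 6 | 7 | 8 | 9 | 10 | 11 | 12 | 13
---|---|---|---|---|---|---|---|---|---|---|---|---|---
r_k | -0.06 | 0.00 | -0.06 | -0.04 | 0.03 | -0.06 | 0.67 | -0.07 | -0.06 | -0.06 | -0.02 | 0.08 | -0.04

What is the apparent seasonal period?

7

The largest autocorrelation is r_7 = 0.67; the remaining lags stay at or below 0.08.
The dominant spike at lag 7 indicates a seasonal period of 7.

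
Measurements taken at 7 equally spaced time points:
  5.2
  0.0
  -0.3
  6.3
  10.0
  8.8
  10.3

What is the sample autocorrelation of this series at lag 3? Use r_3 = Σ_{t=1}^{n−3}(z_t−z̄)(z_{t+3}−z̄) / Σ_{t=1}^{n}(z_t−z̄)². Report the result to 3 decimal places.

Mean z̄ = (5.2 + 0.0 − 0.3 + 6.3 + 10.0 + 8.8 + 10.3)/7 = 5.7571
Numerator Σ_{t=1}^{4}(z_t−z̄)(z_{t+3}−z̄) = -40.6941
Denominator Σ(z_t−z̄)² = 118.3371
r_3 = -40.6941 / 118.3371 = -0.344

-0.344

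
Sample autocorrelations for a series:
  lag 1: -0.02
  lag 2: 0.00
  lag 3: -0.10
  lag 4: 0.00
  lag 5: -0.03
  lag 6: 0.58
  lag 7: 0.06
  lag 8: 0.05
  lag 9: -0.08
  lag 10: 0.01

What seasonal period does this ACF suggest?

The largest autocorrelation is r_6 = 0.58; the remaining lags stay at or below 0.06.
The dominant spike at lag 6 indicates a seasonal period of 6.

6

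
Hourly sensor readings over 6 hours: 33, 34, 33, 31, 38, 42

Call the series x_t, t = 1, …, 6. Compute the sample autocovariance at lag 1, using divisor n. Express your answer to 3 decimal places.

3.606

Mean x̄ = (33 + 34 + 33 + 31 + 38 + 42)/6 = 35.1667
Σ_{t=1}^{5}(x_t−x̄)(x_{t+1}−x̄) = 21.6389
γ_1 = 21.6389 / 6 = 3.606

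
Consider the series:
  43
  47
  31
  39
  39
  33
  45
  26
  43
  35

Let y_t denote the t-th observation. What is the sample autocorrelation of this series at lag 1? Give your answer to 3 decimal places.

-0.545

Mean ȳ = (43 + 47 + 31 + 39 + 39 + 33 + 45 + 26 + 43 + 35)/10 = 38.1000
Numerator Σ_{t=1}^{9}(y_t−ȳ)(y_{t+1}−ȳ) = -222.9100
Denominator Σ(y_t−ȳ)² = 408.9000
r_1 = -222.9100 / 408.9000 = -0.545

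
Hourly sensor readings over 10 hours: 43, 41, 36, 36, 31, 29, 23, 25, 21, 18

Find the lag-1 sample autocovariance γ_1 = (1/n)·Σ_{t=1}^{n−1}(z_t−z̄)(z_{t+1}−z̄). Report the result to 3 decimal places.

44.431

Mean z̄ = (43 + 41 + 36 + 36 + 31 + 29 + 23 + 25 + 21 + 18)/10 = 30.3000
Σ_{t=1}^{9}(z_t−z̄)(z_{t+1}−z̄) = 444.3100
γ_1 = 444.3100 / 10 = 44.431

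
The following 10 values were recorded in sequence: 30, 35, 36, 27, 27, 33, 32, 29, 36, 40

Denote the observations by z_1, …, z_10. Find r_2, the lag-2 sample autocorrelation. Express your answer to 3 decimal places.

-0.429

Mean z̄ = (30 + 35 + 36 + 27 + 27 + 33 + 32 + 29 + 36 + 40)/10 = 32.5000
Numerator Σ_{t=1}^{8}(z_t−z̄)(z_{t+2}−z̄) = -71.5000
Denominator Σ(z_t−z̄)² = 166.5000
r_2 = -71.5000 / 166.5000 = -0.429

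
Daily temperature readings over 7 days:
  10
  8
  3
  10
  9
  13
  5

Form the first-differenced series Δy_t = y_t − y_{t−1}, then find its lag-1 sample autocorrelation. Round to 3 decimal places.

First differences Δy: -2, -5, 7, -1, 4, -8
Mean of differences = -0.8333
Numerator Σ(Δy_t−Δȳ)(Δy_{t+1}−Δȳ) = -64.5278
Denominator Σ(Δy_t−Δȳ)² = 154.8333
r_1(Δy) = -64.5278 / 154.8333 = -0.417

-0.417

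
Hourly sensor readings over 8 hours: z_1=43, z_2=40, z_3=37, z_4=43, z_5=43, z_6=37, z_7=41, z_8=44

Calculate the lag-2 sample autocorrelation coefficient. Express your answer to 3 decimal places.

-0.704

Mean z̄ = (43 + 40 + 37 + 43 + 43 + 37 + 41 + 44)/8 = 41.0000
Σ(z_t−z̄)(z_{t+2}−z̄) = (-8.0000) + (-2.0000) + (-8.0000) + (-8.0000) + (0.0000) + (-12.0000) = -38.0000
Denominator Σ(z_t−z̄)² = 54.0000
r_2 = -38.0000 / 54.0000 = -0.704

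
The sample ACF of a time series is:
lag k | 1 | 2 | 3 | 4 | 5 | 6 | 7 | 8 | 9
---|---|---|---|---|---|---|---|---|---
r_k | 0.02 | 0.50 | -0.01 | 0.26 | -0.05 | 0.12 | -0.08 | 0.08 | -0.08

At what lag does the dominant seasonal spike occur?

The largest autocorrelation is r_2 = 0.50, with a weaker echo at lag 4 (0.26); the remaining lags stay at or below 0.12.
The dominant spike at lag 2 indicates a seasonal period of 2.

2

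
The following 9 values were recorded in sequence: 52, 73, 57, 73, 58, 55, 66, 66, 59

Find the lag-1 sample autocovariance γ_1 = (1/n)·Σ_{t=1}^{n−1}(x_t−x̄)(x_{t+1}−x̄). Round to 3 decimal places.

-29.063

Mean x̄ = (52 + 73 + 57 + 73 + 58 + 55 + 66 + 66 + 59)/9 = 62.1111
Σ_{t=1}^{8}(x_t−x̄)(x_{t+1}−x̄) = -261.5679
γ_1 = -261.5679 / 9 = -29.063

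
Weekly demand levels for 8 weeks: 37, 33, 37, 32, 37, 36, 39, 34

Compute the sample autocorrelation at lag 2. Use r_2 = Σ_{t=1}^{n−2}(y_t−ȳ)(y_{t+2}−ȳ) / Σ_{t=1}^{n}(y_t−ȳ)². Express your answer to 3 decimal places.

Mean ȳ = (37 + 33 + 37 + 32 + 37 + 36 + 39 + 34)/8 = 35.6250
Deviations from mean: 1.3750, -2.6250, 1.3750, -3.6250, 1.3750, 0.3750, 3.3750, -1.6250
Σ(y_t−ȳ)(y_{t+2}−ȳ) = (1.8906) + (9.5156) + (1.8906) + (-1.3594) + (4.6406) + (-0.6094) = 15.9688
Denominator Σ(y_t−ȳ)² = 39.8750
r_2 = 15.9688 / 39.8750 = 0.400

0.400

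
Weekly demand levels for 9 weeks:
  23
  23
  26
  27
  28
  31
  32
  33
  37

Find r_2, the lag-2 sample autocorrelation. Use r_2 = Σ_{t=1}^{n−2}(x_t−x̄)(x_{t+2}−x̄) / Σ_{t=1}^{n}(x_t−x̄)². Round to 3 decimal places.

0.323

Mean x̄ = (23 + 23 + 26 + 27 + 28 + 31 + 32 + 33 + 37)/9 = 28.8889
Σ(x_t−x̄)(x_{t+2}−x̄) = (17.0123) + (11.1235) + (2.5679) + (-3.9877) + (-2.7654) + (8.6790) + (25.2346) = 57.8642
Denominator Σ(x_t−x̄)² = 178.8889
r_2 = 57.8642 / 178.8889 = 0.323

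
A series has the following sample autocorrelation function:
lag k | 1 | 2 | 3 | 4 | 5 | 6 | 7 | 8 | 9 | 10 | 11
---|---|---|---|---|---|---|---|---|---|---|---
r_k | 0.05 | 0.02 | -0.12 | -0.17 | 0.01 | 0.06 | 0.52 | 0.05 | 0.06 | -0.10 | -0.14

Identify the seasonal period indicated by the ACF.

7

The largest autocorrelation is r_7 = 0.52; the remaining lags stay at or below 0.06.
The dominant spike at lag 7 indicates a seasonal period of 7.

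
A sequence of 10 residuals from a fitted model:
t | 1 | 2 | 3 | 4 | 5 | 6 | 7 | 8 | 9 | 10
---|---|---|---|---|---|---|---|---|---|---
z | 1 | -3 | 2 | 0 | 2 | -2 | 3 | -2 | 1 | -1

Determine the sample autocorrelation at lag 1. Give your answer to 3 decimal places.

-0.762

Mean z̄ = (1 − 3 + 2 + 0 + 2 − 2 + 3 − 2 + 1 − 1)/10 = 0.1000
Numerator Σ_{t=1}^{9}(z_t−z̄)(z_{t+1}−z̄) = -28.1100
Denominator Σ(z_t−z̄)² = 36.9000
r_1 = -28.1100 / 36.9000 = -0.762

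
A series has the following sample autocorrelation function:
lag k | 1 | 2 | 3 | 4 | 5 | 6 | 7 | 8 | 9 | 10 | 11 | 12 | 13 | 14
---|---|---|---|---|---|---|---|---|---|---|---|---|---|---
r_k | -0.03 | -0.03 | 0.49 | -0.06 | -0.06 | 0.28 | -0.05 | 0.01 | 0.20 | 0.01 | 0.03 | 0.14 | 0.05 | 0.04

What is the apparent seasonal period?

The largest autocorrelation is r_3 = 0.49, with weaker echoes at lags 6 (0.28) and 9 (0.20); the remaining lags stay at or below 0.14.
The dominant spike at lag 3 indicates a seasonal period of 3.

3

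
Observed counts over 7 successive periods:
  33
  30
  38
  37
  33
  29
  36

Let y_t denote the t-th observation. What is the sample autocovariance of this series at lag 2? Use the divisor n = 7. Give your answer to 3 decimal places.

-5.064

Mean ȳ = (33 + 30 + 38 + 37 + 33 + 29 + 36)/7 = 33.7143
Deviations: -0.7143, -3.7143, 4.2857, 3.2857, -0.7143, -4.7143, 2.2857
Σ_{t=1}^{5}(y_t−ȳ)(y_{t+2}−ȳ) = -35.4490
γ_2 = -35.4490 / 7 = -5.064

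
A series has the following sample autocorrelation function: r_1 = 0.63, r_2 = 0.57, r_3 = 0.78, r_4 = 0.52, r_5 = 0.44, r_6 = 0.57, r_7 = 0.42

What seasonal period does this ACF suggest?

3

The largest autocorrelation is r_3 = 0.78; the remaining lags stay at or below 0.63. The elevated value at lag 1 (0.63), dropping to 0.57 at lag 2, reflects decaying short-term dependence rather than seasonality.
The dominant spike at lag 3 indicates a seasonal period of 3.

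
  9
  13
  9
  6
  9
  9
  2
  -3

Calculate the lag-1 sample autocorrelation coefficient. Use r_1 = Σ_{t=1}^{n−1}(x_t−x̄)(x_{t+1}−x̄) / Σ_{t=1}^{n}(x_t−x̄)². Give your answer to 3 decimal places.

Mean x̄ = (9 + 13 + 9 + 6 + 9 + 9 + 2 − 3)/8 = 6.7500
Deviations from mean: 2.2500, 6.2500, 2.2500, -0.7500, 2.2500, 2.2500, -4.7500, -9.7500
Σ(x_t−x̄)(x_{t+1}−x̄) = (14.0625) + (14.0625) + (-1.6875) + (-1.6875) + (5.0625) + (-10.6875) + (46.3125) = 65.4375
Denominator Σ(x_t−x̄)² = 177.5000
r_1 = 65.4375 / 177.5000 = 0.369

0.369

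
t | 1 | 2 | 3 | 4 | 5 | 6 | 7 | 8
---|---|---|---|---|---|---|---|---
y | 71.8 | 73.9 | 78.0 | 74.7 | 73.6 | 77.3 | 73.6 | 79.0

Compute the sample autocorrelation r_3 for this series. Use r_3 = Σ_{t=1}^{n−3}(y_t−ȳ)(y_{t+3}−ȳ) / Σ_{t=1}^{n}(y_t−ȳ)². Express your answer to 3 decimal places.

Mean ȳ = (71.8 + 73.9 + 78.0 + 74.7 + 73.6 + 77.3 + 73.6 + 79.0)/8 = 75.2375
Deviations from mean: -3.4375, -1.3375, 2.7625, -0.5375, -1.6375, 2.0625, -1.6375, 3.7625
Σ(y_t−ȳ)(y_{t+3}−ȳ) = (1.8477) + (2.1902) + (5.6977) + (0.8802) + (-6.1611) = 4.4545
Denominator Σ(y_t−ȳ)² = 45.2988
r_3 = 4.4545 / 45.2988 = 0.098

0.098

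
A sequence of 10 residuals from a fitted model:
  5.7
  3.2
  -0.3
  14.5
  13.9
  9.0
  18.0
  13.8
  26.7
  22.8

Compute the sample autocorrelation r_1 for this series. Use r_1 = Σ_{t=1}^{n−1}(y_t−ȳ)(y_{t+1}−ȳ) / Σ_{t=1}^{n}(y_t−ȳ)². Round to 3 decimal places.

0.470

Mean ȳ = (5.7 + 3.2 − 0.3 + 14.5 + 13.9 + 9.0 + 18.0 + 13.8 + 26.7 + 22.8)/10 = 12.7300
Numerator Σ_{t=1}^{9}(y_t−ȳ)(y_{t+1}−ȳ) = 307.4231
Denominator Σ(y_t−ȳ)² = 653.9210
r_1 = 307.4231 / 653.9210 = 0.470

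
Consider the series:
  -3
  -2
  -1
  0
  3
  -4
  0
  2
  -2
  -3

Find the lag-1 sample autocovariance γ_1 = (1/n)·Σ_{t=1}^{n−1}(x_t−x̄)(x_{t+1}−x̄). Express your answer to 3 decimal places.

-0.700

Mean x̄ = (-3 − 2 − 1 + 0 + 3 − 4 + 0 + 2 − 2 − 3)/10 = -1.0000
Σ_{t=1}^{9}(x_t−x̄)(x_{t+1}−x̄) = -7.0000
γ_1 = -7.0000 / 10 = -0.700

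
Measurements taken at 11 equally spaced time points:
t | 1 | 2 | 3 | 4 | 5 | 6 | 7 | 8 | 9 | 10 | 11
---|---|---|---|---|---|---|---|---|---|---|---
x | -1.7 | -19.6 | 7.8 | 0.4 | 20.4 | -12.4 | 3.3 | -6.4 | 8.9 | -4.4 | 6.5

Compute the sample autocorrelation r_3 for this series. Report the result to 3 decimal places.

Mean x̄ = (-1.7 − 19.6 + 7.8 + 0.4 + 20.4 − 12.4 + 3.3 − 6.4 + 8.9 − 4.4 + 6.5)/11 = 0.2545
Numerator Σ_{t=1}^{8}(x_t−x̄)(x_{t+3}−x̄) = -794.5035
Denominator Σ(x_t−x̄)² = 1209.9273
r_3 = -794.5035 / 1209.9273 = -0.657

-0.657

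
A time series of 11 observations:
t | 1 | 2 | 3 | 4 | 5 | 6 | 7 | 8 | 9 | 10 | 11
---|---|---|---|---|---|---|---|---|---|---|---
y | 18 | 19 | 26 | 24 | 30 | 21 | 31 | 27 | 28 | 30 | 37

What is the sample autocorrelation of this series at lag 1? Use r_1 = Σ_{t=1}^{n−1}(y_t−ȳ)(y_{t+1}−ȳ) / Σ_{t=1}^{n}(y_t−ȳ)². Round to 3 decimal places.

0.189

Mean ȳ = (18 + 19 + 26 + 24 + 30 + 21 + 31 + 27 + 28 + 30 + 37)/11 = 26.4545
Numerator Σ_{t=1}^{10}(y_t−ȳ)(y_{t+1}−ȳ) = 60.8843
Denominator Σ(y_t−ȳ)² = 322.7273
r_1 = 60.8843 / 322.7273 = 0.189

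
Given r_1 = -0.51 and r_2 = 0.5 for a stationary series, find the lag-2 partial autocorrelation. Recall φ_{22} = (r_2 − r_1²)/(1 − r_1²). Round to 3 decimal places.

0.324

φ_{22} = (r_2 − r_1²) / (1 − r_1²)
r_1² = (-0.51)² = 0.2601
Numerator = 0.5 − 0.2601 = 0.2399; denominator = 1 − 0.2601 = 0.7399
φ_{22} = 0.2399 / 0.7399 = 0.324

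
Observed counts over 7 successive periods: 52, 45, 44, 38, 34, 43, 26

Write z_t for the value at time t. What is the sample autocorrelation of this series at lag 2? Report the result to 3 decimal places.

0.217

Mean z̄ = (52 + 45 + 44 + 38 + 34 + 43 + 26)/7 = 40.2857
Σ(z_t−z̄)(z_{t+2}−z̄) = (43.5102) + (-10.7755) + (-23.3469) + (-6.2041) + (89.7959) = 92.9796
Denominator Σ(z_t−z̄)² = 429.4286
r_2 = 92.9796 / 429.4286 = 0.217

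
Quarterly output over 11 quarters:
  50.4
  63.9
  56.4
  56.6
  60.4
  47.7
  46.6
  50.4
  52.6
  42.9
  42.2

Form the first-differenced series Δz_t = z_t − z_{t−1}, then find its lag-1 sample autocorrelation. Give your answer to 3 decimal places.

-0.315

First differences Δz: 13.5, -7.5, 0.2, 3.8, -12.7, -1.1, 3.8, 2.2, -9.7, -0.7
Mean of differences = -0.8200
Numerator Σ(Δz_t−Δz̄)(Δz_{t+1}−Δz̄) = -164.5424
Denominator Σ(Δz_t−Δz̄)² = 522.6160
r_1(Δz) = -164.5424 / 522.6160 = -0.315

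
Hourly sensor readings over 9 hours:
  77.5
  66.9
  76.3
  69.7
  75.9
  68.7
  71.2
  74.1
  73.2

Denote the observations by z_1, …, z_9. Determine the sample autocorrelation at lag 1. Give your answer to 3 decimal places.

Mean z̄ = (77.5 + 66.9 + 76.3 + 69.7 + 75.9 + 68.7 + 71.2 + 74.1 + 73.2)/9 = 72.6111
Numerator Σ_{t=1}^{8}(z_t−z̄)(z_{t+1}−z̄) = -77.8701
Denominator Σ(z_t−z̄)² = 109.2689
r_1 = -77.8701 / 109.2689 = -0.713

-0.713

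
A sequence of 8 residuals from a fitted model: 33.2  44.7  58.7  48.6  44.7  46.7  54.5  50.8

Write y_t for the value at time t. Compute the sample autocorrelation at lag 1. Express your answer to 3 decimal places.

0.085

Mean ȳ = (33.2 + 44.7 + 58.7 + 48.6 + 44.7 + 46.7 + 54.5 + 50.8)/8 = 47.7375
Σ(y_t−ȳ)(y_{t+1}−ȳ) = (44.1577) + (-33.2986) + (9.4552) + (-2.6198) + (3.1514) + (-7.0161) + (20.7102) = 34.5398
Denominator Σ(y_t−ȳ)² = 406.8988
r_1 = 34.5398 / 406.8988 = 0.085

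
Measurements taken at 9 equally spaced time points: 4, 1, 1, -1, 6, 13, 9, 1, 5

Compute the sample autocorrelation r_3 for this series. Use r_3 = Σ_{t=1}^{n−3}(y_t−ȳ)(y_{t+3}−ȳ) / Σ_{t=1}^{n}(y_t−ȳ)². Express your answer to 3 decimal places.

-0.354

Mean ȳ = (4 + 1 + 1 − 1 + 6 + 13 + 9 + 1 + 5)/9 = 4.3333
Numerator Σ_{t=1}^{6}(y_t−ȳ)(y_{t+3}−ȳ) = -57.3333
Denominator Σ(y_t−ȳ)² = 162.0000
r_3 = -57.3333 / 162.0000 = -0.354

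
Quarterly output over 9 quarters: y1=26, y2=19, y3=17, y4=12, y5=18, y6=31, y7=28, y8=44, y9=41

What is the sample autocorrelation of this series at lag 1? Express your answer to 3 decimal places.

Mean ȳ = (26 + 19 + 17 + 12 + 18 + 31 + 28 + 44 + 41)/9 = 26.2222
Numerator Σ_{t=1}^{8}(y_t−ȳ)(y_{t+1}−ȳ) = 579.8395
Denominator Σ(y_t−ȳ)² = 967.5556
r_1 = 579.8395 / 967.5556 = 0.599

0.599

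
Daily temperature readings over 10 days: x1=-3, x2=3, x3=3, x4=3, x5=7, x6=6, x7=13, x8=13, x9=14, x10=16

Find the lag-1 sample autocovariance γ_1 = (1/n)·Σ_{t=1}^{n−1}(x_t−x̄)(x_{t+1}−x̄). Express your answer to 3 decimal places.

Mean x̄ = (-3 + 3 + 3 + 3 + 7 + 6 + 13 + 13 + 14 + 16)/10 = 7.5000
Σ_{t=1}^{9}(x_t−x̄)(x_{t+1}−x̄) = 203.7500
γ_1 = 203.7500 / 10 = 20.375

20.375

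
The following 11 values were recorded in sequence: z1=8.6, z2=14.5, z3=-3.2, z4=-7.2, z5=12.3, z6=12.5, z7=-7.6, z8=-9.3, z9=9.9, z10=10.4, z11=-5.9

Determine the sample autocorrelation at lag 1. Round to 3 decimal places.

-0.023

Mean z̄ = (8.6 + 14.5 − 3.2 − 7.2 + 12.3 + 12.5 − 7.6 − 9.3 + 9.9 + 10.4 − 5.9)/11 = 3.1818
Numerator Σ_{t=1}^{10}(z_t−z̄)(z_{t+1}−z̄) = -21.1567
Denominator Σ(z_t−z̄)² = 927.6964
r_1 = -21.1567 / 927.6964 = -0.023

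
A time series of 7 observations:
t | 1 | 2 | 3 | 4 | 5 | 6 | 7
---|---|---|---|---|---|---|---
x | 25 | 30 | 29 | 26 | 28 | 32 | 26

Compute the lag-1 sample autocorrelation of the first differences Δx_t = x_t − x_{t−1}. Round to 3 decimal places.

-0.268

First differences Δx: 5, -1, -3, 2, 4, -6
Mean of differences = 0.1667
Numerator Σ(Δx_t−Δx̄)(Δx_{t+1}−Δx̄) = -24.3611
Denominator Σ(Δx_t−Δx̄)² = 90.8333
r_1(Δx) = -24.3611 / 90.8333 = -0.268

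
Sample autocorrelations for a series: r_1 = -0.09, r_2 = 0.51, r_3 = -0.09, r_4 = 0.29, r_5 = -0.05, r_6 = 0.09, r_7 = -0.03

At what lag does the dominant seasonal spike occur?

2

The largest autocorrelation is r_2 = 0.51, with a weaker echo at lag 4 (0.29); the remaining lags stay at or below 0.09.
The dominant spike at lag 2 indicates a seasonal period of 2.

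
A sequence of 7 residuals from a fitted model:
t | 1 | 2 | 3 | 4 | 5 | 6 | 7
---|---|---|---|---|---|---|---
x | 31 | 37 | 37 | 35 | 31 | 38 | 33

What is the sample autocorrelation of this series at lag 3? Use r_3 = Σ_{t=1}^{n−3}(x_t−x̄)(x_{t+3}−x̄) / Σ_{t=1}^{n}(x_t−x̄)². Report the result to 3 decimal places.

Mean x̄ = (31 + 37 + 37 + 35 + 31 + 38 + 33)/7 = 34.5714
Deviations from mean: -3.5714, 2.4286, 2.4286, 0.4286, -3.5714, 3.4286, -1.5714
Σ(x_t−x̄)(x_{t+3}−x̄) = (-1.5306) + (-8.6735) + (8.3265) + (-0.6735) = -2.5510
Denominator Σ(x_t−x̄)² = 51.7143
r_3 = -2.5510 / 51.7143 = -0.049

-0.049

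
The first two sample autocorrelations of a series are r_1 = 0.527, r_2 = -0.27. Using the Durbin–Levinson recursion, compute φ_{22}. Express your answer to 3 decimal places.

-0.758

φ_{22} = (r_2 − r_1²) / (1 − r_1²)
r_1² = (0.527)² = 0.277729
Numerator = -0.27 − 0.2777 = -0.5477; denominator = 1 − 0.2777 = 0.7223
φ_{22} = -0.5477 / 0.7223 = -0.758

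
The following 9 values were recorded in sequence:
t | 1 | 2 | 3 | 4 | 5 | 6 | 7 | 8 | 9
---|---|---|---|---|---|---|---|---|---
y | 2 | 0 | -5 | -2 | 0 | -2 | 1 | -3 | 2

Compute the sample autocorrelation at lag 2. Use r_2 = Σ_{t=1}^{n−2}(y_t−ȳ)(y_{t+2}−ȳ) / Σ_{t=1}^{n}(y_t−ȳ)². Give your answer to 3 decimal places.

Mean ȳ = (2 + 0 − 5 − 2 + 0 − 2 + 1 − 3 + 2)/9 = -0.7778
Numerator Σ_{t=1}^{7}(y_t−ȳ)(y_{t+2}−ȳ) = -5.4321
Denominator Σ(y_t−ȳ)² = 45.5556
r_2 = -5.4321 / 45.5556 = -0.119

-0.119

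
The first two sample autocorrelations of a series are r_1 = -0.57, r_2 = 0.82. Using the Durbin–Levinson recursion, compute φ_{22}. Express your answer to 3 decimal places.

0.733

φ_{22} = (r_2 − r_1²) / (1 − r_1²)
r_1² = (-0.57)² = 0.3249
Numerator = 0.82 − 0.3249 = 0.4951; denominator = 1 − 0.3249 = 0.6751
φ_{22} = 0.4951 / 0.6751 = 0.733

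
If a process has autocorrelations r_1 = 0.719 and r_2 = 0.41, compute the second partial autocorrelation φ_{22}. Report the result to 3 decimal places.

-0.221

φ_{22} = (r_2 − r_1²) / (1 − r_1²)
r_1² = (0.719)² = 0.516961
Numerator = 0.41 − 0.5170 = -0.1070; denominator = 1 − 0.5170 = 0.4830
φ_{22} = -0.1070 / 0.4830 = -0.221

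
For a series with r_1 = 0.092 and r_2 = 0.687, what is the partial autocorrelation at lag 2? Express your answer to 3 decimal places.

φ_{22} = (r_2 − r_1²) / (1 − r_1²)
r_1² = (0.092)² = 0.008464
Numerator = 0.687 − 0.0085 = 0.6785; denominator = 1 − 0.0085 = 0.9915
φ_{22} = 0.6785 / 0.9915 = 0.684

0.684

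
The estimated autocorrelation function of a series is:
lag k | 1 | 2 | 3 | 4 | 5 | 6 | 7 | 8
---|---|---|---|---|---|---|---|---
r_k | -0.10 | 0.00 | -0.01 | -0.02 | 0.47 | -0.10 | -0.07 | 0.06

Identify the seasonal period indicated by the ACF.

5

The largest autocorrelation is r_5 = 0.47; the remaining lags stay at or below 0.06.
The dominant spike at lag 5 indicates a seasonal period of 5.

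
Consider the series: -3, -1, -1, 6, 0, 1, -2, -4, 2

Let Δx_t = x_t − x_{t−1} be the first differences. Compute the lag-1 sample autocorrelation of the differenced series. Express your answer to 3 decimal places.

-0.409

First differences Δx: 2, 0, 7, -6, 1, -3, -2, 6
Mean of differences = 0.6250
Numerator Σ(Δx_t−Δx̄)(Δx_{t+1}−Δx̄) = -55.5156
Denominator Σ(Δx_t−Δx̄)² = 135.8750
r_1(Δx) = -55.5156 / 135.8750 = -0.409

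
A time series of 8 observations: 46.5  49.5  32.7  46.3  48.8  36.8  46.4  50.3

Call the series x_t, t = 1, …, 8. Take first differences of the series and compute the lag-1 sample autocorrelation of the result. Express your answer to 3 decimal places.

First differences Δx: 3.0, -16.8, 13.6, 2.5, -12.0, 9.6, 3.9
Mean of differences = 0.5429
Numerator Σ(Δx_t−Δx̄)(Δx_{t+1}−Δx̄) = -351.2518
Denominator Σ(Δx_t−Δx̄)² = 731.7571
r_1(Δx) = -351.2518 / 731.7571 = -0.480

-0.480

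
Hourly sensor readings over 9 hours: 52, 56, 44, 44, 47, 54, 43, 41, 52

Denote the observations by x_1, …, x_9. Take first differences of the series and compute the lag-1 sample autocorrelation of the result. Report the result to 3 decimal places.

-0.224

First differences Δx: 4, -12, 0, 3, 7, -11, -2, 11
Mean of differences = 0.0000
Numerator Σ(Δx_t−Δx̄)(Δx_{t+1}−Δx̄) = -104.0000
Denominator Σ(Δx_t−Δx̄)² = 464.0000
r_1(Δx) = -104.0000 / 464.0000 = -0.224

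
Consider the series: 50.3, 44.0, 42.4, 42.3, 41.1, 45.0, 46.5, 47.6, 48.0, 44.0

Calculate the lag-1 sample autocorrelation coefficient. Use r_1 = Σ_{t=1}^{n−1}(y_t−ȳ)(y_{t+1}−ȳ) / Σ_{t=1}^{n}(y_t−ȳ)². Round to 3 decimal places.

0.310

Mean ȳ = (50.3 + 44.0 + 42.4 + 42.3 + 41.1 + 45.0 + 46.5 + 47.6 + 48.0 + 44.0)/10 = 45.1200
Numerator Σ_{t=1}^{9}(y_t−ȳ)(y_{t+1}−ȳ) = 23.9076
Denominator Σ(y_t−ȳ)² = 77.2160
r_1 = 23.9076 / 77.2160 = 0.310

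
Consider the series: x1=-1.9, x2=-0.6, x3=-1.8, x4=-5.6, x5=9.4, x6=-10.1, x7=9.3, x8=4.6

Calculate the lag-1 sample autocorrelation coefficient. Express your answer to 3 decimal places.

-0.557

Mean x̄ = (-1.9 − 0.6 − 1.8 − 5.6 + 9.4 − 10.1 + 9.3 + 4.6)/8 = 0.4125
Numerator Σ_{t=1}^{7}(x_t−x̄)(x_{t+1}−x̄) = -186.8477
Denominator Σ(x_t−x̄)² = 335.2288
r_1 = -186.8477 / 335.2288 = -0.557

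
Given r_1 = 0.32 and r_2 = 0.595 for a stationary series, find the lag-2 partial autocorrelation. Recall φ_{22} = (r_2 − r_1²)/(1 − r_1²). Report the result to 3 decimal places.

φ_{22} = (r_2 − r_1²) / (1 − r_1²)
r_1² = (0.32)² = 0.1024
Numerator = 0.595 − 0.1024 = 0.4926; denominator = 1 − 0.1024 = 0.8976
φ_{22} = 0.4926 / 0.8976 = 0.549

0.549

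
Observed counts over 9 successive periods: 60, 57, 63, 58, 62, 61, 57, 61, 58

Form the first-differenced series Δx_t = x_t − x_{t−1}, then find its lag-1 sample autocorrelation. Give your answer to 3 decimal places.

-0.746

First differences Δx: -3, 6, -5, 4, -1, -4, 4, -3
Mean of differences = -0.2500
Numerator Σ(Δx_t−Δx̄)(Δx_{t+1}−Δx̄) = -95.0625
Denominator Σ(Δx_t−Δx̄)² = 127.5000
r_1(Δx) = -95.0625 / 127.5000 = -0.746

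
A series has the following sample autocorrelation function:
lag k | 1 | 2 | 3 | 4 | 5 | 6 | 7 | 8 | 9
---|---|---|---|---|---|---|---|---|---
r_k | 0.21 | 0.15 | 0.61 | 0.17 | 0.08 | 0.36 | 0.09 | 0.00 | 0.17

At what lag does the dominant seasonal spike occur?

3

The largest autocorrelation is r_3 = 0.61, with a weaker echo at lag 6 (0.36); the remaining lags stay at or below 0.21.
The dominant spike at lag 3 indicates a seasonal period of 3.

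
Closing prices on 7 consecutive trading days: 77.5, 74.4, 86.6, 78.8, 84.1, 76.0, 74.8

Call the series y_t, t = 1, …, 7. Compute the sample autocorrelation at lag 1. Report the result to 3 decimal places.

-0.245

Mean ȳ = (77.5 + 74.4 + 86.6 + 78.8 + 84.1 + 76.0 + 74.8)/7 = 78.8857
Deviations from mean: -1.3857, -4.4857, 7.7143, -0.0857, 5.2143, -2.8857, -4.0857
Numerator Σ_{t=1}^{6}(y_t−ȳ)(y_{t+1}−ȳ) = -32.7531
Denominator Σ(y_t−ȳ)² = 133.7686
r_1 = -32.7531 / 133.7686 = -0.245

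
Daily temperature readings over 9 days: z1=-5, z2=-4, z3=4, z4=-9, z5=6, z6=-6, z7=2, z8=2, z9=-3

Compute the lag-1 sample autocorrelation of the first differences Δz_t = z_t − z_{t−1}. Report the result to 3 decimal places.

-0.822

First differences Δz: 1, 8, -13, 15, -12, 8, 0, -5
Mean of differences = 0.2500
Numerator Σ(Δz_t−Δz̄)(Δz_{t+1}−Δz̄) = -568.5625
Denominator Σ(Δz_t−Δz̄)² = 691.5000
r_1(Δz) = -568.5625 / 691.5000 = -0.822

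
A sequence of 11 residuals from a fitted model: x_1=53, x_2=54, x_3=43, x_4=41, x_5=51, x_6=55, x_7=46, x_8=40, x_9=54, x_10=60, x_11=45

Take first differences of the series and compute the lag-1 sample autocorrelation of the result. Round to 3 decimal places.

-0.046

First differences Δx: 1, -11, -2, 10, 4, -9, -6, 14, 6, -15
Mean of differences = -0.8000
Numerator Σ(Δx_t−Δx̄)(Δx_{t+1}−Δx̄) = -36.8400
Denominator Σ(Δx_t−Δx̄)² = 809.6000
r_1(Δx) = -36.8400 / 809.6000 = -0.046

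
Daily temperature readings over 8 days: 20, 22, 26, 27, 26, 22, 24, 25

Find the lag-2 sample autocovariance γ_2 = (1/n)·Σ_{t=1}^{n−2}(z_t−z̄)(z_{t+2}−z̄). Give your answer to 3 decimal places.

-2.250

Mean z̄ = (20 + 22 + 26 + 27 + 26 + 22 + 24 + 25)/8 = 24.0000
Σ_{t=1}^{6}(z_t−z̄)(z_{t+2}−z̄) = -18.0000
γ_2 = -18.0000 / 8 = -2.250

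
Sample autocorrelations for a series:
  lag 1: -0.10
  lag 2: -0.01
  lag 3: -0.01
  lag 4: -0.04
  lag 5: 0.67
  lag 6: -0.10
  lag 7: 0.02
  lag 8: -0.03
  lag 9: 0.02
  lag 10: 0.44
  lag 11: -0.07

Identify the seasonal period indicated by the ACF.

The largest autocorrelation is r_5 = 0.67, with a weaker echo at lag 10 (0.44); the remaining lags stay at or below 0.02.
The dominant spike at lag 5 indicates a seasonal period of 5.

5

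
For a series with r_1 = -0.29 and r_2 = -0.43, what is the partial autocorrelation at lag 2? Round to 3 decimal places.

φ_{22} = (r_2 − r_1²) / (1 − r_1²)
r_1² = (-0.29)² = 0.0841
Numerator = -0.43 − 0.0841 = -0.5141; denominator = 1 − 0.0841 = 0.9159
φ_{22} = -0.5141 / 0.9159 = -0.561

-0.561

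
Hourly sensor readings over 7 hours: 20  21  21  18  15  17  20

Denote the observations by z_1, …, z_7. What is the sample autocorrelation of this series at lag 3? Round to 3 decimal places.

-0.460

Mean z̄ = (20 + 21 + 21 + 18 + 15 + 17 + 20)/7 = 18.8571
Deviations from mean: 1.1429, 2.1429, 2.1429, -0.8571, -3.8571, -1.8571, 1.1429
Σ(z_t−z̄)(z_{t+3}−z̄) = (-0.9796) + (-8.2653) + (-3.9796) + (-0.9796) = -14.2041
Denominator Σ(z_t−z̄)² = 30.8571
r_3 = -14.2041 / 30.8571 = -0.460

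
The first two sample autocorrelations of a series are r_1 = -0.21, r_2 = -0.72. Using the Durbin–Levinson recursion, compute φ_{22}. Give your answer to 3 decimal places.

φ_{22} = (r_2 − r_1²) / (1 − r_1²)
r_1² = (-0.21)² = 0.0441
Numerator = -0.72 − 0.0441 = -0.7641; denominator = 1 − 0.0441 = 0.9559
φ_{22} = -0.7641 / 0.9559 = -0.799

-0.799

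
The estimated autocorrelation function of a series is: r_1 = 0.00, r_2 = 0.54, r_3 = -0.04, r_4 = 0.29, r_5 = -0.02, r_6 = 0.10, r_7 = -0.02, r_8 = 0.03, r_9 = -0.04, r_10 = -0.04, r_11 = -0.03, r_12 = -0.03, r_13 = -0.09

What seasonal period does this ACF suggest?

2

The largest autocorrelation is r_2 = 0.54, with a weaker echo at lag 4 (0.29); the remaining lags stay at or below 0.10.
The dominant spike at lag 2 indicates a seasonal period of 2.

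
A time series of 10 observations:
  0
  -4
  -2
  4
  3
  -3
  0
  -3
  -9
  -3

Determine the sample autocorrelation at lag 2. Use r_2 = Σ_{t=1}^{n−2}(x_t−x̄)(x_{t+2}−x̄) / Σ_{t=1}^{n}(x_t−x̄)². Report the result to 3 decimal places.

-0.189

Mean x̄ = (0 − 4 − 2 + 4 + 3 − 3 + 0 − 3 − 9 − 3)/10 = -1.7000
Numerator Σ_{t=1}^{8}(x_t−x̄)(x_{t+2}−x̄) = -23.4800
Denominator Σ(x_t−x̄)² = 124.1000
r_2 = -23.4800 / 124.1000 = -0.189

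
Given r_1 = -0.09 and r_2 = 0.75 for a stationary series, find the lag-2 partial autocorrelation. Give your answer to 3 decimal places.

0.748

φ_{22} = (r_2 − r_1²) / (1 − r_1²)
r_1² = (-0.09)² = 0.0081
Numerator = 0.75 − 0.0081 = 0.7419; denominator = 1 − 0.0081 = 0.9919
φ_{22} = 0.7419 / 0.9919 = 0.748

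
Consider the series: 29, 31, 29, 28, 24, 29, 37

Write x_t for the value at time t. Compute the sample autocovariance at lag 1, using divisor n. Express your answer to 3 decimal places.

Mean x̄ = (29 + 31 + 29 + 28 + 24 + 29 + 37)/7 = 29.5714
Deviations: -0.5714, 1.4286, -0.5714, -1.5714, -5.5714, -0.5714, 7.4286
Σ_{t=1}^{6}(x_t−x̄)(x_{t+1}−x̄) = 6.9592
γ_1 = 6.9592 / 7 = 0.994

0.994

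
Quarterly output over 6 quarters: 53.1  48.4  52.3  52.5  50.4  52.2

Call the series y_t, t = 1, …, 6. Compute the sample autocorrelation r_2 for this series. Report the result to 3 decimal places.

-0.127

Mean ȳ = (53.1 + 48.4 + 52.3 + 52.5 + 50.4 + 52.2)/6 = 51.4833
Numerator Σ_{t=1}^{4}(y_t−ȳ)(y_{t+2}−ȳ) = -1.9706
Denominator Σ(y_t−ȳ)² = 15.5083
r_2 = -1.9706 / 15.5083 = -0.127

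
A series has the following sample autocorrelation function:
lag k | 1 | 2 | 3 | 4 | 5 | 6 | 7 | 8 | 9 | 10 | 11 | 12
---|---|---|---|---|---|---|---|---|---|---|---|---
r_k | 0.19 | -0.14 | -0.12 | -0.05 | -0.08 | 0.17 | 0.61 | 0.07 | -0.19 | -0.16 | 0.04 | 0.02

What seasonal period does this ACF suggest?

7

The largest autocorrelation is r_7 = 0.61; the remaining lags stay at or below 0.19.
The dominant spike at lag 7 indicates a seasonal period of 7.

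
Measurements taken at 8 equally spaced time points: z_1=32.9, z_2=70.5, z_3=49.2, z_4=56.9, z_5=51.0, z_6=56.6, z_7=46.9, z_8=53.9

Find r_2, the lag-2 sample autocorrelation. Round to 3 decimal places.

Mean z̄ = (32.9 + 70.5 + 49.2 + 56.9 + 51.0 + 56.6 + 46.9 + 53.9)/8 = 52.2375
Σ(z_t−z̄)(z_{t+2}−z̄) = (58.7377) + (85.1489) + (3.7589) + (20.3402) + (6.6052) + (7.2527) = 181.8434
Denominator Σ(z_t−z̄)² = 790.2388
r_2 = 181.8434 / 790.2388 = 0.230

0.230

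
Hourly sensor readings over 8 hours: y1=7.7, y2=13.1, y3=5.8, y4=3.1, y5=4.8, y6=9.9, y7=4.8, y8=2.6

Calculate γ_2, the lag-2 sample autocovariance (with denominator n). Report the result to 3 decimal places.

Mean ȳ = (7.7 + 13.1 + 5.8 + 3.1 + 4.8 + 9.9 + 4.8 + 2.6)/8 = 6.4750
Deviations: 1.2250, 6.6250, -0.6750, -3.3750, -1.6750, 3.4250, -1.6750, -3.8750
Σ_{t=1}^{6}(y_t−ȳ)(y_{t+2}−ȳ) = -44.0813
γ_2 = -44.0813 / 8 = -5.510

-5.510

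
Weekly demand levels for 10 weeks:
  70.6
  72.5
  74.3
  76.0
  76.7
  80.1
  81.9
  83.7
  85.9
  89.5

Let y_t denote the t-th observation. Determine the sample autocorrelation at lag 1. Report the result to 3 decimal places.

Mean ȳ = (70.6 + 72.5 + 74.3 + 76.0 + 76.7 + 80.1 + 81.9 + 83.7 + 85.9 + 89.5)/10 = 79.1200
Numerator Σ_{t=1}^{9}(y_t−ȳ)(y_{t+1}−ȳ) = 225.4136
Denominator Σ(y_t−ȳ)² = 338.6160
r_1 = 225.4136 / 338.6160 = 0.666

0.666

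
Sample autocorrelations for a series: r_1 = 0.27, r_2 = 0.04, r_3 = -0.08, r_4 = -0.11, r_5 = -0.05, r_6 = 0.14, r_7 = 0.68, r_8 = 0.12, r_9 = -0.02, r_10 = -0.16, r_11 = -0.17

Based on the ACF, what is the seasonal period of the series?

7

The largest autocorrelation is r_7 = 0.68; the remaining lags stay at or below 0.27. The elevated value at lag 1 (0.27), dropping to 0.04 at lag 2, reflects decaying short-term dependence rather than seasonality.
The dominant spike at lag 7 indicates a seasonal period of 7.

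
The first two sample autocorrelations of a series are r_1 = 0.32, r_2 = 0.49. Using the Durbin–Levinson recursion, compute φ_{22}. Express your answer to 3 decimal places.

φ_{22} = (r_2 − r_1²) / (1 − r_1²)
r_1² = (0.32)² = 0.1024
Numerator = 0.49 − 0.1024 = 0.3876; denominator = 1 − 0.1024 = 0.8976
φ_{22} = 0.3876 / 0.8976 = 0.432

0.432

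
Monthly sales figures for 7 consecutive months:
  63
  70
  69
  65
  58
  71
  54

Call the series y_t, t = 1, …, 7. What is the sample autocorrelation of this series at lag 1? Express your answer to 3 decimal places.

-0.375

Mean ȳ = (63 + 70 + 69 + 65 + 58 + 71 + 54)/7 = 64.2857
Deviations from mean: -1.2857, 5.7143, 4.7143, 0.7143, -6.2857, 6.7143, -10.2857
Σ(y_t−ȳ)(y_{t+1}−ȳ) = (-7.3469) + (26.9388) + (3.3673) + (-4.4898) + (-42.2041) + (-69.0612) = -92.7959
Denominator Σ(y_t−ȳ)² = 247.4286
r_1 = -92.7959 / 247.4286 = -0.375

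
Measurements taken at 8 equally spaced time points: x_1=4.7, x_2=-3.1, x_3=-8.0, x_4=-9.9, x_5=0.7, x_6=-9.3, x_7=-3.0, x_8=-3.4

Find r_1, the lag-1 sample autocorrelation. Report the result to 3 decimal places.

Mean x̄ = (4.7 − 3.1 − 8.0 − 9.9 + 0.7 − 9.3 − 3.0 − 3.4)/8 = -3.9125
Deviations from mean: 8.6125, 0.8125, -4.0875, -5.9875, 4.6125, -5.3875, 0.9125, 0.5125
Numerator Σ_{t=1}^{7}(x_t−x̄)(x_{t+1}−x̄) = -28.7652
Denominator Σ(x_t−x̄)² = 178.7888
r_1 = -28.7652 / 178.7888 = -0.161

-0.161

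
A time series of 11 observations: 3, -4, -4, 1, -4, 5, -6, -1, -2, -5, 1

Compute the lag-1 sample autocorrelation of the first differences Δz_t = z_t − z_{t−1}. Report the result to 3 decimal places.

First differences Δz: -7, 0, 5, -5, 9, -11, 5, -1, -3, 6
Mean of differences = -0.2000
Numerator Σ(Δz_t−Δz̄)(Δz_{t+1}−Δz̄) = -244.2400
Denominator Σ(Δz_t−Δz̄)² = 371.6000
r_1(Δz) = -244.2400 / 371.6000 = -0.657

-0.657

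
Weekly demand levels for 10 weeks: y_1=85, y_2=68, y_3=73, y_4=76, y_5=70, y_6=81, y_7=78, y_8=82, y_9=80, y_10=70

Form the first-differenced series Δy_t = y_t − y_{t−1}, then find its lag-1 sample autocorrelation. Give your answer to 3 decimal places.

-0.291

First differences Δy: -17, 5, 3, -6, 11, -3, 4, -2, -10
Mean of differences = -1.6667
Numerator Σ(Δy_t−Δȳ)(Δy_{t+1}−Δȳ) = -169.7778
Denominator Σ(Δy_t−Δȳ)² = 584.0000
r_1(Δy) = -169.7778 / 584.0000 = -0.291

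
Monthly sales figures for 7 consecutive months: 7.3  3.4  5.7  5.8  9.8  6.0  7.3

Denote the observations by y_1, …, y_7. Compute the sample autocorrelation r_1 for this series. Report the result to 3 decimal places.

-0.166

Mean ȳ = (7.3 + 3.4 + 5.7 + 5.8 + 9.8 + 6.0 + 7.3)/7 = 6.4714
Deviations from mean: 0.8286, -3.0714, -0.7714, -0.6714, 3.3286, -0.4714, 0.8286
Σ(y_t−ȳ)(y_{t+1}−ȳ) = (-2.5449) + (2.3694) + (0.5180) + (-2.2349) + (-1.5692) + (-0.3906) = -3.8522
Denominator Σ(y_t−ȳ)² = 23.1543
r_1 = -3.8522 / 23.1543 = -0.166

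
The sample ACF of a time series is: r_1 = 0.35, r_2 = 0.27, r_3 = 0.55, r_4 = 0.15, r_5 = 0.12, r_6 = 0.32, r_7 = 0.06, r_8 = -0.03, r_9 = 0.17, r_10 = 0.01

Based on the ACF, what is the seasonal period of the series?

The largest autocorrelation is r_3 = 0.55; the remaining lags stay at or below 0.35. The elevated value at lag 1 (0.35), dropping to 0.27 at lag 2, reflects decaying short-term dependence rather than seasonality.
The dominant spike at lag 3 indicates a seasonal period of 3.

3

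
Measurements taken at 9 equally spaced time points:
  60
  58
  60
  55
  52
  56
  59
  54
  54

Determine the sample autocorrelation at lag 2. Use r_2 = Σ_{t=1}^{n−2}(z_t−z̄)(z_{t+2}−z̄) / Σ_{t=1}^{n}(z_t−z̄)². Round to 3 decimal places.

-0.312

Mean z̄ = (60 + 58 + 60 + 55 + 52 + 56 + 59 + 54 + 54)/9 = 56.4444
Σ(z_t−z̄)(z_{t+2}−z̄) = (12.6420) + (-2.2469) + (-15.8025) + (0.6420) + (-11.3580) + (1.0864) + (-6.2469) = -21.2840
Denominator Σ(z_t−z̄)² = 68.2222
r_2 = -21.2840 / 68.2222 = -0.312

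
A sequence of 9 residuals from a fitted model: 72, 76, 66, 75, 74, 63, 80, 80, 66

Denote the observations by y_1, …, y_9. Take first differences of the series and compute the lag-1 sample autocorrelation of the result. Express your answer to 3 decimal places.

First differences Δy: 4, -10, 9, -1, -11, 17, 0, -14
Mean of differences = -0.7500
Numerator Σ(Δy_t−Δȳ)(Δy_{t+1}−Δȳ) = -312.5625
Denominator Σ(Δy_t−Δȳ)² = 799.5000
r_1(Δy) = -312.5625 / 799.5000 = -0.391

-0.391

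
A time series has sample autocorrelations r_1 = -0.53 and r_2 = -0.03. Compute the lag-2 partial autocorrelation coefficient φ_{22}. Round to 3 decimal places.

-0.432

φ_{22} = (r_2 − r_1²) / (1 − r_1²)
r_1² = (-0.53)² = 0.2809
Numerator = -0.03 − 0.2809 = -0.3109; denominator = 1 − 0.2809 = 0.7191
φ_{22} = -0.3109 / 0.7191 = -0.432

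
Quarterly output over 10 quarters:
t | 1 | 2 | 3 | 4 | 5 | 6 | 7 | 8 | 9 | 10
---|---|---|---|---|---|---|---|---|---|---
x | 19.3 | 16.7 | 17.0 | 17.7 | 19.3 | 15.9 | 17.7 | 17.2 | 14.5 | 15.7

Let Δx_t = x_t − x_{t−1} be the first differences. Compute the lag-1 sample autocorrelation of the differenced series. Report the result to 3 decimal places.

First differences Δx: -2.6, 0.3, 0.7, 1.6, -3.4, 1.8, -0.5, -2.7, 1.2
Mean of differences = -0.4000
Numerator Σ(Δx_t−Δx̄)(Δx_{t+1}−Δx̄) = -14.8400
Denominator Σ(Δx_t−Δx̄)² = 32.2400
r_1(Δx) = -14.8400 / 32.2400 = -0.460

-0.460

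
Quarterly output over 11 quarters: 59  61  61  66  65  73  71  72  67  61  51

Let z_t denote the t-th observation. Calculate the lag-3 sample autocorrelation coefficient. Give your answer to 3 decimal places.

Mean z̄ = (59 + 61 + 61 + 66 + 65 + 73 + 71 + 72 + 67 + 61 + 51)/11 = 64.2727
Numerator Σ_{t=1}^{8}(z_t−z̄)(z_{t+3}−z̄) = -123.5868
Denominator Σ(z_t−z̄)² = 428.1818
r_3 = -123.5868 / 428.1818 = -0.289

-0.289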